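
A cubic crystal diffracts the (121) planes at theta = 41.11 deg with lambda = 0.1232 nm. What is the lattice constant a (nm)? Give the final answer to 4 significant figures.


d = lambda / (2*sin(theta))
d = 0.1232 / (2*sin(41.11 deg))
d = 0.0936873 nm
a = d * sqrt(h^2+k^2+l^2) = 0.0936873 * sqrt(6)
a = 0.2295 nm


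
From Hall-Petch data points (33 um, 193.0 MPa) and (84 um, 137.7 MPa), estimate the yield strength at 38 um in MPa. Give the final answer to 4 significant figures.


sigma_y = sigma0 + k / sqrt(d)
1/sqrt(d1) = 1/sqrt(3.3e-05) = 174.078;  1/sqrt(d2) = 109.109
k = (sigma1 - sigma2) / (1/sqrt(d1) - 1/sqrt(d2)) = (193.0 - 137.7) / (174.078 - 109.109) = 0.851179 MPa*m^0.5
sigma0 = sigma1 - k/sqrt(d1) = 193.0 - 0.851179*174.078 = 44.8288 MPa
sigma_y(d3) = 44.8288 + 0.851179 / sqrt(3.8e-05) = 182.9 MPa


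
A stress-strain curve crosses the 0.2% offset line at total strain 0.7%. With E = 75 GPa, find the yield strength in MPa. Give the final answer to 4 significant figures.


Offset strain = 0.002
Elastic strain at yield = total_strain - offset = 7e-03 - 0.002 = 5e-03
sigma_y = E * elastic_strain = 75000 * 5e-03
sigma_y = 375 MPa


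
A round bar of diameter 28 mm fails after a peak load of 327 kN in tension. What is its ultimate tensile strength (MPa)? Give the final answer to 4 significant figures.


A0 = pi*(d/2)^2 = pi*(28/2)^2 = 615.752 mm^2
UTS = F_max / A0 = 327*1000 / 615.752
UTS = 531.1 MPa


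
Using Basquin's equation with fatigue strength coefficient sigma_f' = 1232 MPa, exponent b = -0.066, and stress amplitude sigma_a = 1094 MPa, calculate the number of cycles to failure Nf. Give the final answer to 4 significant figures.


sigma_a = sigma_f' * (2*Nf)^b
2*Nf = (sigma_a / sigma_f')^(1/b)
2*Nf = (1094 / 1232)^(1/-0.066)
2*Nf = 6.04948
Nf = 3.025 cycles


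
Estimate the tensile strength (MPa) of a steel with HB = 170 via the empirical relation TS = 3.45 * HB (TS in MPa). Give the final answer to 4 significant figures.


TS (MPa) = 3.45 * HB
TS = 3.45 * 170
TS = 586.5 MPa


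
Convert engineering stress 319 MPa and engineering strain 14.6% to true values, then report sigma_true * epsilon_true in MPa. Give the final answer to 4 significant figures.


sigma_true = sigma_eng * (1 + epsilon_eng)
sigma_true = 319 * (1 + 0.146) = 365.574 MPa
epsilon_true = ln(1 + epsilon_eng)
epsilon_true = ln(1 + 0.146) = 0.136278
sigma_true * epsilon_true = 365.574 * 0.136278 = 49.82 MPa


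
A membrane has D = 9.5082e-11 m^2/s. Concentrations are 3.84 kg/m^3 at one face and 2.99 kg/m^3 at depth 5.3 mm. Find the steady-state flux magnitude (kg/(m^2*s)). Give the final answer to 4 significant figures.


J = -D * (dC/dx) = D * (C1 - C2) / dx
J = 9.5082e-11 * (3.84 - 2.99) / 5.3e-03
J = 1.525e-08 kg/(m^2*s)


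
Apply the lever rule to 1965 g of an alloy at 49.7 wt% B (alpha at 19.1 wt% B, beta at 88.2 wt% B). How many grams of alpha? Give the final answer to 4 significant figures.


f_alpha = (C_beta - C0) / (C_beta - C_alpha)
f_alpha = (88.2 - 49.7) / (88.2 - 19.1) = 0.557164
m_alpha = f_alpha * m_total = 0.557164 * 1965 = 1095 g


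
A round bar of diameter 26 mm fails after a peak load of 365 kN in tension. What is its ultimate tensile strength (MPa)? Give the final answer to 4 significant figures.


A0 = pi*(d/2)^2 = pi*(26/2)^2 = 530.929 mm^2
UTS = F_max / A0 = 365*1000 / 530.929
UTS = 687.5 MPa


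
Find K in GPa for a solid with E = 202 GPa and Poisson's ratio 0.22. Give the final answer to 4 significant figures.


K = E / (3*(1-2*nu))
K = 202 / (3*(1-2*0.22))
K = 120.2 GPa


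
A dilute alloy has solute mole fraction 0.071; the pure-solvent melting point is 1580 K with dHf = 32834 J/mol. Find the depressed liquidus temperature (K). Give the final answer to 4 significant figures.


dT = R*Tm^2*x / dHf
dT = 8.314 * 1580^2 * 0.071 / 32834
dT = 44.8806 K
T_new = 1580 - 44.8806 = 1535 K


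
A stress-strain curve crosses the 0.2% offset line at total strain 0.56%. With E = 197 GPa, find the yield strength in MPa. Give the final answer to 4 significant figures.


Offset strain = 0.002
Elastic strain at yield = total_strain - offset = 5.6e-03 - 0.002 = 3.6e-03
sigma_y = E * elastic_strain = 197000 * 3.6e-03
sigma_y = 709.2 MPa


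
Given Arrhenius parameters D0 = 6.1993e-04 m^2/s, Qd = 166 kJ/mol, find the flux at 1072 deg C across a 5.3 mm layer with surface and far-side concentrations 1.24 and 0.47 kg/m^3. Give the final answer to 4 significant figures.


Step 1: D = D0 * exp(-Qd/(R*T))
T = 1072 + 273.15 = 1345.15 K
D = 6.1993e-04 * exp(-166e3 / (8.314 * 1345.15)) = 2.21833e-10 m^2/s
Step 2: J = D * (C1 - C2) / dx
J = 2.21833e-10 * (1.24 - 0.47) / 5.3e-03
J = 3.223e-08 kg/(m^2*s)


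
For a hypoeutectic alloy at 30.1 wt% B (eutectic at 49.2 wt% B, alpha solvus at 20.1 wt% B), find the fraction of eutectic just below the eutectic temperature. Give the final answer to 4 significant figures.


f_primary = (C_e - C0) / (C_e - C_alpha_max)
f_primary = (49.2 - 30.1) / (49.2 - 20.1)
f_primary = 0.656357
f_eutectic = 1 - 0.656357 = 0.3436


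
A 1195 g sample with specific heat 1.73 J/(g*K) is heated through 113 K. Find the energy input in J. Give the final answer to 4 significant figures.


Q = m * cp * dT
Q = 1195 * 1.73 * 113
Q = 233600 J


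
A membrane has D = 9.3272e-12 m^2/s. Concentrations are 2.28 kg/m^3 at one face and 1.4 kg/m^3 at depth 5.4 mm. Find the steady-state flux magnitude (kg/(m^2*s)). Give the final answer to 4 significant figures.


J = -D * (dC/dx) = D * (C1 - C2) / dx
J = 9.3272e-12 * (2.28 - 1.4) / 5.4e-03
J = 1.52e-09 kg/(m^2*s)


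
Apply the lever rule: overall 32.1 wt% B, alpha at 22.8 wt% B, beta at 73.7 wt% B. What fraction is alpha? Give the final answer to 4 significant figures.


f_alpha = (C_beta - C0) / (C_beta - C_alpha)
f_alpha = (73.7 - 32.1) / (73.7 - 22.8)
f_alpha = 0.8173


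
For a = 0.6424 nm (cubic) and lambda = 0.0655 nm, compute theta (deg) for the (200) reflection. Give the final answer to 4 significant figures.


d = a / sqrt(h^2+k^2+l^2)
d = 0.6424 / sqrt(4) = 0.3212 nm
lambda = 2*d*sin(theta)  =>  sin(theta) = lambda / (2*d)
sin(theta) = 0.0655 / (2 * 0.3212) = 0.101961
theta = 5.852 deg


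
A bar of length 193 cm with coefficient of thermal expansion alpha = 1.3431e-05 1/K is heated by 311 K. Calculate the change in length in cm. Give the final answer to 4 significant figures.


dL = L0 * alpha * dT
dL = 193 * 1.3431e-05 * 311
dL = 0.8062 cm


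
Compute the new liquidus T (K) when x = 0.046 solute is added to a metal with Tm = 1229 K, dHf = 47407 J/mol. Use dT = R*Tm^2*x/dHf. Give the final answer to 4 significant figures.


dT = R*Tm^2*x / dHf
dT = 8.314 * 1229^2 * 0.046 / 47407
dT = 12.1851 K
T_new = 1229 - 12.1851 = 1217 K


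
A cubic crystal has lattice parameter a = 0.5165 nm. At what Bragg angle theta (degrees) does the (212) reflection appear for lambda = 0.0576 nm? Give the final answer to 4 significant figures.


d = a / sqrt(h^2+k^2+l^2)
d = 0.5165 / sqrt(9) = 0.172167 nm
lambda = 2*d*sin(theta)  =>  sin(theta) = lambda / (2*d)
sin(theta) = 0.0576 / (2 * 0.172167) = 0.16728
theta = 9.63 deg


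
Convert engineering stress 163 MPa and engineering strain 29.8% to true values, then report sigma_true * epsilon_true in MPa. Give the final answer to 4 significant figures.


sigma_true = sigma_eng * (1 + epsilon_eng)
sigma_true = 163 * (1 + 0.298) = 211.574 MPa
epsilon_true = ln(1 + epsilon_eng)
epsilon_true = ln(1 + 0.298) = 0.260825
sigma_true * epsilon_true = 211.574 * 0.260825 = 55.18 MPa


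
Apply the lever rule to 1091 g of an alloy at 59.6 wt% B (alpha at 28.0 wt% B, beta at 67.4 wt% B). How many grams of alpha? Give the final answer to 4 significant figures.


f_alpha = (C_beta - C0) / (C_beta - C_alpha)
f_alpha = (67.4 - 59.6) / (67.4 - 28.0) = 0.19797
m_alpha = f_alpha * m_total = 0.19797 * 1091 = 216 g


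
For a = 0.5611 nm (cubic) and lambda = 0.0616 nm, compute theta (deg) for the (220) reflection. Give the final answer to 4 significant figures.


d = a / sqrt(h^2+k^2+l^2)
d = 0.5611 / sqrt(8) = 0.198379 nm
lambda = 2*d*sin(theta)  =>  sin(theta) = lambda / (2*d)
sin(theta) = 0.0616 / (2 * 0.198379) = 0.155259
theta = 8.932 deg


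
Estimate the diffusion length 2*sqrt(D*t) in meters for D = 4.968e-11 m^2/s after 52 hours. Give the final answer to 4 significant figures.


t = 52 hr = 187200 s
Diffusion length = 2*sqrt(D*t)
= 2*sqrt(4.968e-11 * 187200)
= 6.099e-03 m


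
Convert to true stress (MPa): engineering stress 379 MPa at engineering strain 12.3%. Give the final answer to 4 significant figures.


sigma_true = sigma_eng * (1 + epsilon_eng)
sigma_true = 379 * (1 + 0.123)
sigma_true = 425.6 MPa


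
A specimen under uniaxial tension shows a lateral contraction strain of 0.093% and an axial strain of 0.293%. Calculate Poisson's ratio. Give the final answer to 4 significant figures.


nu = -epsilon_lat / epsilon_axial
Lateral strain is contraction (negative), so using magnitudes:
nu = 0.093 / 0.293
nu = 0.3174


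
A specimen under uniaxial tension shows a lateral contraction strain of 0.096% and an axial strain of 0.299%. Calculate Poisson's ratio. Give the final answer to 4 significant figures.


nu = -epsilon_lat / epsilon_axial
Lateral strain is contraction (negative), so using magnitudes:
nu = 0.096 / 0.299
nu = 0.3211


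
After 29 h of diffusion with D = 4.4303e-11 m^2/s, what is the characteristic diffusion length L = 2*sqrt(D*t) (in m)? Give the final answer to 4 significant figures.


t = 29 hr = 104400 s
Diffusion length = 2*sqrt(D*t)
= 2*sqrt(4.4303e-11 * 104400)
= 4.301e-03 m


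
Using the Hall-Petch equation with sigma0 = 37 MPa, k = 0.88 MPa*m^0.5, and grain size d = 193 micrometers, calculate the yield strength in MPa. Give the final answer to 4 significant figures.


sigma_y = sigma0 + k / sqrt(d)
d = 193 um = 1.93e-04 m
sigma_y = 37 + 0.88 / sqrt(1.93e-04)
sigma_y = 100.3 MPa


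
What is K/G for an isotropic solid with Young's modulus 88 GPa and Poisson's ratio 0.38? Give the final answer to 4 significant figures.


G = E / (2*(1+nu))
G = 88 / (2*(1+0.38)) = 31.8841 GPa
K = E / (3*(1-2*nu))
K = 88 / (3*(1-2*0.38)) = 122.222 GPa
K/G = 122.222 / 31.8841 = 3.833


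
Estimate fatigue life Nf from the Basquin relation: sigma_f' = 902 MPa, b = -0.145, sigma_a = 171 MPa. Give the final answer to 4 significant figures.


sigma_a = sigma_f' * (2*Nf)^b
2*Nf = (sigma_a / sigma_f')^(1/b)
2*Nf = (171 / 902)^(1/-0.145)
2*Nf = 95666.9
Nf = 47830 cycles


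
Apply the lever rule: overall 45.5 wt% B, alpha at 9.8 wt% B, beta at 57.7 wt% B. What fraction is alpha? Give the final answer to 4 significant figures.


f_alpha = (C_beta - C0) / (C_beta - C_alpha)
f_alpha = (57.7 - 45.5) / (57.7 - 9.8)
f_alpha = 0.2547


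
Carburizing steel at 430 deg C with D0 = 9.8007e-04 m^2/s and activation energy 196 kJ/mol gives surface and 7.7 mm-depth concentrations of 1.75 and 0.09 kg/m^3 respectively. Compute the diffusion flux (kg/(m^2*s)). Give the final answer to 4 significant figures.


Step 1: D = D0 * exp(-Qd/(R*T))
T = 430 + 273.15 = 703.15 K
D = 9.8007e-04 * exp(-196e3 / (8.314 * 703.15)) = 2.69496e-18 m^2/s
Step 2: J = D * (C1 - C2) / dx
J = 2.69496e-18 * (1.75 - 0.09) / 7.7e-03
J = 5.81e-16 kg/(m^2*s)


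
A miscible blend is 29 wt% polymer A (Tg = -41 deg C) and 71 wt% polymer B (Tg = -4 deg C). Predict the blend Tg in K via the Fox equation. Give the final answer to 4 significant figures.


1/Tg = w1/Tg1 + w2/Tg2 (in Kelvin)
Tg1 = 232.15 K, Tg2 = 269.15 K
1/Tg = 0.29/232.15 + 0.71/269.15
Tg = 257.3 K


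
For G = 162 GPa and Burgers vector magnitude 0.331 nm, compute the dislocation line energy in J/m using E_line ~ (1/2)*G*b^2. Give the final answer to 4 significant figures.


E = G*b^2/2
b = 0.331 nm = 3.31e-10 m
G = 162 GPa = 1.62e+11 Pa
E = 0.5 * 1.62e+11 * (3.31e-10)^2
E = 8.874e-09 J/m


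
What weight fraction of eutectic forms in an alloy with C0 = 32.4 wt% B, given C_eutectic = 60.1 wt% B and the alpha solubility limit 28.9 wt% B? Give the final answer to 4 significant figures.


f_primary = (C_e - C0) / (C_e - C_alpha_max)
f_primary = (60.1 - 32.4) / (60.1 - 28.9)
f_primary = 0.887821
f_eutectic = 1 - 0.887821 = 0.1122


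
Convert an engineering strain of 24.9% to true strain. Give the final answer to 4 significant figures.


epsilon_true = ln(1 + epsilon_eng)
epsilon_true = ln(1 + 0.249)
epsilon_true = 0.2223


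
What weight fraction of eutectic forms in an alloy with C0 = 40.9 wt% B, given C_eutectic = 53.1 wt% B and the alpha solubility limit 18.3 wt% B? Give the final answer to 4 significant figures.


f_primary = (C_e - C0) / (C_e - C_alpha_max)
f_primary = (53.1 - 40.9) / (53.1 - 18.3)
f_primary = 0.350575
f_eutectic = 1 - 0.350575 = 0.6494


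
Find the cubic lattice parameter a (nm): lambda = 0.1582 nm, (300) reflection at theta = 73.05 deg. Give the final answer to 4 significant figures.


d = lambda / (2*sin(theta))
d = 0.1582 / (2*sin(73.05 deg))
d = 0.0826922 nm
a = d * sqrt(h^2+k^2+l^2) = 0.0826922 * sqrt(9)
a = 0.2481 nm


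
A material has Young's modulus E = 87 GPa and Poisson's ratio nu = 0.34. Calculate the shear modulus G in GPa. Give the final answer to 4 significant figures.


G = E / (2*(1+nu))
G = 87 / (2*(1+0.34))
G = 32.46 GPa


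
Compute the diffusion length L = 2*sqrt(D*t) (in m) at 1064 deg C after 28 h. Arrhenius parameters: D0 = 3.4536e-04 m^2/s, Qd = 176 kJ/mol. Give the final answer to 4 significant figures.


Step 1: D = D0 * exp(-Qd/(R*T))
T = 1337.15 K
D = 3.4536e-04 * exp(-176e3 / (8.314 * 1337.15)) = 4.59972e-11 m^2/s
Step 2: L = 2*sqrt(D*t)
t = 28 h = 100800 s
L = 2*sqrt(4.59972e-11 * 100800) = 4.307e-03 m


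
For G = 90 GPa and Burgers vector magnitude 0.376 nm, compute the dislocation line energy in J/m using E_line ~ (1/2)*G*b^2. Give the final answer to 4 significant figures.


E = G*b^2/2
b = 0.376 nm = 3.76e-10 m
G = 90 GPa = 9e+10 Pa
E = 0.5 * 9e+10 * (3.76e-10)^2
E = 6.362e-09 J/m


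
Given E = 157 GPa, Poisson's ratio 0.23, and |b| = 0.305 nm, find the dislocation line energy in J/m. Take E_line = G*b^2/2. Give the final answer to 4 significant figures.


Step 1: G = E / (2*(1+nu))
G = 157 / (2*(1+0.23)) = 63.8211 GPa = 6.38211e+10 Pa
Step 2: E_line = G*b^2/2
b = 0.305 nm = 3.05e-10 m
E_line = 0.5 * 6.38211e+10 * (3.05e-10)^2 = 2.968e-09 J/m


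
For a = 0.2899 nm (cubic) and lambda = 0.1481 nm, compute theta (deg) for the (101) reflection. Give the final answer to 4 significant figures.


d = a / sqrt(h^2+k^2+l^2)
d = 0.2899 / sqrt(2) = 0.20499 nm
lambda = 2*d*sin(theta)  =>  sin(theta) = lambda / (2*d)
sin(theta) = 0.1481 / (2 * 0.20499) = 0.361237
theta = 21.18 deg


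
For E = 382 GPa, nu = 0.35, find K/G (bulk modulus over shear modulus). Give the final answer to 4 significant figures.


G = E / (2*(1+nu))
G = 382 / (2*(1+0.35)) = 141.481 GPa
K = E / (3*(1-2*nu))
K = 382 / (3*(1-2*0.35)) = 424.444 GPa
K/G = 424.444 / 141.481 = 3


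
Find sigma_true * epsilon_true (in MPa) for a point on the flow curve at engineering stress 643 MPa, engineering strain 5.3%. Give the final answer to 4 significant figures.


sigma_true = sigma_eng * (1 + epsilon_eng)
sigma_true = 643 * (1 + 0.053) = 677.079 MPa
epsilon_true = ln(1 + epsilon_eng)
epsilon_true = ln(1 + 0.053) = 0.0516432
sigma_true * epsilon_true = 677.079 * 0.0516432 = 34.97 MPa


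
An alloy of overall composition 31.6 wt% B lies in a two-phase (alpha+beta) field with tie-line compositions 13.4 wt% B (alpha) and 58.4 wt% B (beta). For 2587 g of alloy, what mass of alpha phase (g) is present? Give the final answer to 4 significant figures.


f_alpha = (C_beta - C0) / (C_beta - C_alpha)
f_alpha = (58.4 - 31.6) / (58.4 - 13.4) = 0.595556
m_alpha = f_alpha * m_total = 0.595556 * 2587 = 1541 g


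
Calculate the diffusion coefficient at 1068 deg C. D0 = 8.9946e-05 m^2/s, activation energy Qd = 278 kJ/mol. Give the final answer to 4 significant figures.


D = D0 * exp(-Qd / (R*T))
T = 1341.15 K
D = 8.9946e-05 * exp(-278e3 / (8.314 * 1341.15))
D = 1.337e-15 m^2/s


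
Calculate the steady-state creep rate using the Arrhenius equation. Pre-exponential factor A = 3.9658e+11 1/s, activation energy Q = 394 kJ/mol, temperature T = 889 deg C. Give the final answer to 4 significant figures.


rate = A * exp(-Q / (R*T))
T = 889 + 273.15 = 1162.15 K
rate = 3.9658e+11 * exp(-394e3 / (8.314 * 1162.15))
rate = 7.74e-07 1/s


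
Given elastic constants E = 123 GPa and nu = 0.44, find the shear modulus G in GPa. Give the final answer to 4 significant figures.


G = E / (2*(1+nu))
G = 123 / (2*(1+0.44))
G = 42.71 GPa


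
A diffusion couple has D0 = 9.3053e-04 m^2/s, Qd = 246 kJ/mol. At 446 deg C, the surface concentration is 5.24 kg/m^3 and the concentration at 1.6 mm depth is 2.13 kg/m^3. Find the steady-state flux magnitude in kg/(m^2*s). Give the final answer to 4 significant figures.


Step 1: D = D0 * exp(-Qd/(R*T))
T = 446 + 273.15 = 719.15 K
D = 9.3053e-04 * exp(-246e3 / (8.314 * 719.15)) = 1.25938e-21 m^2/s
Step 2: J = D * (C1 - C2) / dx
J = 1.25938e-21 * (5.24 - 2.13) / 1.6e-03
J = 2.448e-18 kg/(m^2*s)


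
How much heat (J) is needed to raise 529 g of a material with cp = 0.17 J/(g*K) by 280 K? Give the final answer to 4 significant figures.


Q = m * cp * dT
Q = 529 * 0.17 * 280
Q = 25180 J


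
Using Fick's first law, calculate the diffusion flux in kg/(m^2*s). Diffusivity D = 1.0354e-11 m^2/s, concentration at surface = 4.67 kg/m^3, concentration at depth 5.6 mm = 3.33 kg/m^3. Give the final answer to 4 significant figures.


J = -D * (dC/dx) = D * (C1 - C2) / dx
J = 1.0354e-11 * (4.67 - 3.33) / 5.6e-03
J = 2.478e-09 kg/(m^2*s)


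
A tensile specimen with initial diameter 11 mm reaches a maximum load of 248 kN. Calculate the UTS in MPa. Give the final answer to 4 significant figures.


A0 = pi*(d/2)^2 = pi*(11/2)^2 = 95.0332 mm^2
UTS = F_max / A0 = 248*1000 / 95.0332
UTS = 2610 MPa


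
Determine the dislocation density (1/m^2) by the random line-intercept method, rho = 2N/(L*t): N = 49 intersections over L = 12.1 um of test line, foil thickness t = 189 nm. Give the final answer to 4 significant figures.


rho = 2N / (L * t)
L = 12.1 um = 1.21e-05 m, t = 189 nm = 1.89e-07 m
rho = 2 * 49 / (1.21e-05 * 1.89e-07)
rho = 4.285e+13 1/m^2


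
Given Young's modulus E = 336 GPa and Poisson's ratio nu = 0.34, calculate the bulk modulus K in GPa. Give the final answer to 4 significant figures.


K = E / (3*(1-2*nu))
K = 336 / (3*(1-2*0.34))
K = 350 GPa


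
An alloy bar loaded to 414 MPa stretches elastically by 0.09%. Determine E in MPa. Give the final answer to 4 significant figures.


E = sigma / epsilon
epsilon = 0.09% = 9e-04
E = 414 / 9e-04
E = 460000 MPa


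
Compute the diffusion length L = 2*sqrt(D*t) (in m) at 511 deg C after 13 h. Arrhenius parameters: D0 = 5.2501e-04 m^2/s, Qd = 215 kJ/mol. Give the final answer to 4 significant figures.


Step 1: D = D0 * exp(-Qd/(R*T))
T = 784.15 K
D = 5.2501e-04 * exp(-215e3 / (8.314 * 784.15)) = 2.49942e-18 m^2/s
Step 2: L = 2*sqrt(D*t)
t = 13 h = 46800 s
L = 2*sqrt(2.49942e-18 * 46800) = 6.84e-07 m


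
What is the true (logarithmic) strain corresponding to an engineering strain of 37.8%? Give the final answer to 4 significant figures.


epsilon_true = ln(1 + epsilon_eng)
epsilon_true = ln(1 + 0.378)
epsilon_true = 0.3206


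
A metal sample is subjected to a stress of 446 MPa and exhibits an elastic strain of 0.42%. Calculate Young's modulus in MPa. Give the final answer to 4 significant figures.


E = sigma / epsilon
epsilon = 0.42% = 4.2e-03
E = 446 / 4.2e-03
E = 106200 MPa


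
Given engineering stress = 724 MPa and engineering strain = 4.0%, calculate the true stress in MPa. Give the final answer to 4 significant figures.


sigma_true = sigma_eng * (1 + epsilon_eng)
sigma_true = 724 * (1 + 0.04)
sigma_true = 753 MPa


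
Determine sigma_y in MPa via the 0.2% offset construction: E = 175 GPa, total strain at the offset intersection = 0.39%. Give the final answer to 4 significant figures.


Offset strain = 0.002
Elastic strain at yield = total_strain - offset = 3.9e-03 - 0.002 = 1.9e-03
sigma_y = E * elastic_strain = 175000 * 1.9e-03
sigma_y = 332.5 MPa


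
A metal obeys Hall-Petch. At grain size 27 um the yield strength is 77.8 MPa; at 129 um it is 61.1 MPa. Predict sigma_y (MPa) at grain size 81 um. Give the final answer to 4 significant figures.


sigma_y = sigma0 + k / sqrt(d)
1/sqrt(d1) = 1/sqrt(2.7e-05) = 192.45;  1/sqrt(d2) = 88.0451
k = (sigma1 - sigma2) / (1/sqrt(d1) - 1/sqrt(d2)) = (77.8 - 61.1) / (192.45 - 88.0451) = 0.159954 MPa*m^0.5
sigma0 = sigma1 - k/sqrt(d1) = 77.8 - 0.159954*192.45 = 47.0168 MPa
sigma_y(d3) = 47.0168 + 0.159954 / sqrt(8.1e-05) = 64.79 MPa


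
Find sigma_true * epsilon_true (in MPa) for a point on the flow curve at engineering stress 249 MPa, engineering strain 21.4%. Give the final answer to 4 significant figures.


sigma_true = sigma_eng * (1 + epsilon_eng)
sigma_true = 249 * (1 + 0.214) = 302.286 MPa
epsilon_true = ln(1 + epsilon_eng)
epsilon_true = ln(1 + 0.214) = 0.193921
sigma_true * epsilon_true = 302.286 * 0.193921 = 58.62 MPa


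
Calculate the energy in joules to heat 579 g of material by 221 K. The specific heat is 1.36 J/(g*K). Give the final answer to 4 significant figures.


Q = m * cp * dT
Q = 579 * 1.36 * 221
Q = 174000 J


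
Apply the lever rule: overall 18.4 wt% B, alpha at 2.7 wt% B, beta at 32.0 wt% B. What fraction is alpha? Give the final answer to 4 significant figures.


f_alpha = (C_beta - C0) / (C_beta - C_alpha)
f_alpha = (32.0 - 18.4) / (32.0 - 2.7)
f_alpha = 0.4642


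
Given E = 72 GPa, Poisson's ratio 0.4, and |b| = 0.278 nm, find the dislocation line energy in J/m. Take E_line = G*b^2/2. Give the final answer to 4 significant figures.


Step 1: G = E / (2*(1+nu))
G = 72 / (2*(1+0.4)) = 25.7143 GPa = 2.57143e+10 Pa
Step 2: E_line = G*b^2/2
b = 0.278 nm = 2.78e-10 m
E_line = 0.5 * 2.57143e+10 * (2.78e-10)^2 = 9.937e-10 J/m


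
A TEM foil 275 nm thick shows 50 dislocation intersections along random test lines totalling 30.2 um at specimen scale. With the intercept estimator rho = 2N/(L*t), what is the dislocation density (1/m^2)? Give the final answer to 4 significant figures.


rho = 2N / (L * t)
L = 30.2 um = 3.02e-05 m, t = 275 nm = 2.75e-07 m
rho = 2 * 50 / (3.02e-05 * 2.75e-07)
rho = 1.204e+13 1/m^2


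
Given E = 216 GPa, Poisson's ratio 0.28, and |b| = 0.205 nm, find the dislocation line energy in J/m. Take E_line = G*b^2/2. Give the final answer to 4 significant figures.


Step 1: G = E / (2*(1+nu))
G = 216 / (2*(1+0.28)) = 84.375 GPa = 8.4375e+10 Pa
Step 2: E_line = G*b^2/2
b = 0.205 nm = 2.05e-10 m
E_line = 0.5 * 8.4375e+10 * (2.05e-10)^2 = 1.773e-09 J/m


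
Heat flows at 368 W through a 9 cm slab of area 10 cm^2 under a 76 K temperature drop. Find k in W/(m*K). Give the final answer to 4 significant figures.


k = Q*L / (A*dT)
L = 0.09 m, A = 1e-03 m^2
k = 368 * 0.09 / (1e-03 * 76)
k = 435.8 W/(m*K)


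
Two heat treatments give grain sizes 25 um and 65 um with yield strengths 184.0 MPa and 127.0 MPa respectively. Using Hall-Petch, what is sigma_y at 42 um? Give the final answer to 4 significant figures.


sigma_y = sigma0 + k / sqrt(d)
1/sqrt(d1) = 1/sqrt(2.5e-05) = 200;  1/sqrt(d2) = 124.035
k = (sigma1 - sigma2) / (1/sqrt(d1) - 1/sqrt(d2)) = (184.0 - 127.0) / (200 - 124.035) = 0.750343 MPa*m^0.5
sigma0 = sigma1 - k/sqrt(d1) = 184.0 - 0.750343*200 = 33.9314 MPa
sigma_y(d3) = 33.9314 + 0.750343 / sqrt(4.2e-05) = 149.7 MPa


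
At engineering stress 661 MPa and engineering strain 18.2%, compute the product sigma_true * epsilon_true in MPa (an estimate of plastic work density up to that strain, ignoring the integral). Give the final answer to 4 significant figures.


sigma_true = sigma_eng * (1 + epsilon_eng)
sigma_true = 661 * (1 + 0.182) = 781.302 MPa
epsilon_true = ln(1 + epsilon_eng)
epsilon_true = ln(1 + 0.182) = 0.167208
sigma_true * epsilon_true = 781.302 * 0.167208 = 130.6 MPa


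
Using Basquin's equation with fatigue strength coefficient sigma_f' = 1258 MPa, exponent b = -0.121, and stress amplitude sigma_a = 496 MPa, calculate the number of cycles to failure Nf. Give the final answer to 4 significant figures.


sigma_a = sigma_f' * (2*Nf)^b
2*Nf = (sigma_a / sigma_f')^(1/b)
2*Nf = (496 / 1258)^(1/-0.121)
2*Nf = 2190.22
Nf = 1095 cycles


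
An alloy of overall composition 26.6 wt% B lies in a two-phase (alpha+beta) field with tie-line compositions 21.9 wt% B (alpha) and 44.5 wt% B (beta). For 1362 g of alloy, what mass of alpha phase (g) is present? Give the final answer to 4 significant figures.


f_alpha = (C_beta - C0) / (C_beta - C_alpha)
f_alpha = (44.5 - 26.6) / (44.5 - 21.9) = 0.792035
m_alpha = f_alpha * m_total = 0.792035 * 1362 = 1079 g


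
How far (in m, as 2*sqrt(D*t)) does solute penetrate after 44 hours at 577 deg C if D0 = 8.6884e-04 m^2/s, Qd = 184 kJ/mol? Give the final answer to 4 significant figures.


Step 1: D = D0 * exp(-Qd/(R*T))
T = 850.15 K
D = 8.6884e-04 * exp(-184e3 / (8.314 * 850.15)) = 4.29797e-15 m^2/s
Step 2: L = 2*sqrt(D*t)
t = 44 h = 158400 s
L = 2*sqrt(4.29797e-15 * 158400) = 5.218e-05 m


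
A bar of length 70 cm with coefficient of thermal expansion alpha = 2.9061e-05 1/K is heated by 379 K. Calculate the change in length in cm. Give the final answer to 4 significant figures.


dL = L0 * alpha * dT
dL = 70 * 2.9061e-05 * 379
dL = 0.771 cm


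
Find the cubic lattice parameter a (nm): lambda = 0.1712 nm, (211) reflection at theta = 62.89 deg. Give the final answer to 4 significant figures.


d = lambda / (2*sin(theta))
d = 0.1712 / (2*sin(62.89 deg))
d = 0.0961654 nm
a = d * sqrt(h^2+k^2+l^2) = 0.0961654 * sqrt(6)
a = 0.2356 nm


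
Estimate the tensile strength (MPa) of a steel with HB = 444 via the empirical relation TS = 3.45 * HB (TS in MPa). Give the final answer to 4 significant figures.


TS (MPa) = 3.45 * HB
TS = 3.45 * 444
TS = 1532 MPa


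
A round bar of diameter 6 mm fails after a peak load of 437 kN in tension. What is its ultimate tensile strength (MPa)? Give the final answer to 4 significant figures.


A0 = pi*(d/2)^2 = pi*(6/2)^2 = 28.2743 mm^2
UTS = F_max / A0 = 437*1000 / 28.2743
UTS = 15460 MPa


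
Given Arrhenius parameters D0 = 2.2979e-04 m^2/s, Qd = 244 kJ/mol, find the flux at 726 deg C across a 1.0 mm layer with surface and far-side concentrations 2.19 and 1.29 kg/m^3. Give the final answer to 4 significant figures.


Step 1: D = D0 * exp(-Qd/(R*T))
T = 726 + 273.15 = 999.15 K
D = 2.2979e-04 * exp(-244e3 / (8.314 * 999.15)) = 4.02509e-17 m^2/s
Step 2: J = D * (C1 - C2) / dx
J = 4.02509e-17 * (2.19 - 1.29) / 1e-03
J = 3.623e-14 kg/(m^2*s)


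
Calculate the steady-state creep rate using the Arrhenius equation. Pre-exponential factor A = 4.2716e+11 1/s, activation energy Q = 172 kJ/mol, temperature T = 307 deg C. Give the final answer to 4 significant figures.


rate = A * exp(-Q / (R*T))
T = 307 + 273.15 = 580.15 K
rate = 4.2716e+11 * exp(-172e3 / (8.314 * 580.15))
rate = 1.392e-04 1/s


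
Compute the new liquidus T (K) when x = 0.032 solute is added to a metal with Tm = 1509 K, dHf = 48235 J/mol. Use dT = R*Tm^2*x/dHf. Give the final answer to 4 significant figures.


dT = R*Tm^2*x / dHf
dT = 8.314 * 1509^2 * 0.032 / 48235
dT = 12.5596 K
T_new = 1509 - 12.5596 = 1496 K


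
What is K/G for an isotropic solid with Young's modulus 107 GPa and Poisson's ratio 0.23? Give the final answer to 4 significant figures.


G = E / (2*(1+nu))
G = 107 / (2*(1+0.23)) = 43.4959 GPa
K = E / (3*(1-2*nu))
K = 107 / (3*(1-2*0.23)) = 66.0494 GPa
K/G = 66.0494 / 43.4959 = 1.519


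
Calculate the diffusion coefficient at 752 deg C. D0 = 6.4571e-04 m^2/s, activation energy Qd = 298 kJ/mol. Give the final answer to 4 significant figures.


D = D0 * exp(-Qd / (R*T))
T = 1025.15 K
D = 6.4571e-04 * exp(-298e3 / (8.314 * 1025.15))
D = 4.221e-19 m^2/s


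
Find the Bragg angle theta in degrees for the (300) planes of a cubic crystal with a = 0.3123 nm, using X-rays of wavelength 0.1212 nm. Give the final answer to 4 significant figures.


d = a / sqrt(h^2+k^2+l^2)
d = 0.3123 / sqrt(9) = 0.1041 nm
lambda = 2*d*sin(theta)  =>  sin(theta) = lambda / (2*d)
sin(theta) = 0.1212 / (2 * 0.1041) = 0.582133
theta = 35.6 deg


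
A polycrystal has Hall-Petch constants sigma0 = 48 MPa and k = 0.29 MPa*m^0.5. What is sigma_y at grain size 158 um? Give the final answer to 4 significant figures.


sigma_y = sigma0 + k / sqrt(d)
d = 158 um = 1.58e-04 m
sigma_y = 48 + 0.29 / sqrt(1.58e-04)
sigma_y = 71.07 MPa


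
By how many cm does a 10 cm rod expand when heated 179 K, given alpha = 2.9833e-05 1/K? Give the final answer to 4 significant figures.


dL = L0 * alpha * dT
dL = 10 * 2.9833e-05 * 179
dL = 0.0534 cm


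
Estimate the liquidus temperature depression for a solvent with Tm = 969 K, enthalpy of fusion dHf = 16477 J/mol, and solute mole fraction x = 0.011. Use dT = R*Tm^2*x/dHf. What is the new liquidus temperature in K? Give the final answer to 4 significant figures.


dT = R*Tm^2*x / dHf
dT = 8.314 * 969^2 * 0.011 / 16477
dT = 5.21161 K
T_new = 969 - 5.21161 = 963.8 K


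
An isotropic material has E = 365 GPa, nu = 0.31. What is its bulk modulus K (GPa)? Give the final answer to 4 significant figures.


K = E / (3*(1-2*nu))
K = 365 / (3*(1-2*0.31))
K = 320.2 GPa


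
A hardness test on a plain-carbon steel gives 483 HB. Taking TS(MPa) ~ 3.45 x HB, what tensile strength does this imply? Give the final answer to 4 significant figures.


TS (MPa) = 3.45 * HB
TS = 3.45 * 483
TS = 1666 MPa


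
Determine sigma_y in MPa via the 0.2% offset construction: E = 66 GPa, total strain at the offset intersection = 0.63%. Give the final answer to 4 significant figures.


Offset strain = 0.002
Elastic strain at yield = total_strain - offset = 6.3e-03 - 0.002 = 4.3e-03
sigma_y = E * elastic_strain = 66000 * 4.3e-03
sigma_y = 283.8 MPa


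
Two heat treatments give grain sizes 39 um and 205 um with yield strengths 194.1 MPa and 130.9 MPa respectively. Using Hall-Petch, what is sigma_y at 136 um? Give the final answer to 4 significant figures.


sigma_y = sigma0 + k / sqrt(d)
1/sqrt(d1) = 1/sqrt(3.9e-05) = 160.128;  1/sqrt(d2) = 69.843
k = (sigma1 - sigma2) / (1/sqrt(d1) - 1/sqrt(d2)) = (194.1 - 130.9) / (160.128 - 69.843) = 0.700005 MPa*m^0.5
sigma0 = sigma1 - k/sqrt(d1) = 194.1 - 0.700005*160.128 = 82.0096 MPa
sigma_y(d3) = 82.0096 + 0.700005 / sqrt(1.36e-04) = 142 MPa


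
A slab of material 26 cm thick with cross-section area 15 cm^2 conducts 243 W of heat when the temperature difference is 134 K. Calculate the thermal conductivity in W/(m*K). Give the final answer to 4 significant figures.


k = Q*L / (A*dT)
L = 0.26 m, A = 1.5e-03 m^2
k = 243 * 0.26 / (1.5e-03 * 134)
k = 314.3 W/(m*K)


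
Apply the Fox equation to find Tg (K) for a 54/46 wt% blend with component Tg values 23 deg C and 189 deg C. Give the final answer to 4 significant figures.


1/Tg = w1/Tg1 + w2/Tg2 (in Kelvin)
Tg1 = 296.15 K, Tg2 = 462.15 K
1/Tg = 0.54/296.15 + 0.46/462.15
Tg = 354.8 K


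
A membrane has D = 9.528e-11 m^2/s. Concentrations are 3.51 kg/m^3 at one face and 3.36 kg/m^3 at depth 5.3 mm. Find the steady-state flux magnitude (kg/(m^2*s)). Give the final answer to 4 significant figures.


J = -D * (dC/dx) = D * (C1 - C2) / dx
J = 9.528e-11 * (3.51 - 3.36) / 5.3e-03
J = 2.697e-09 kg/(m^2*s)


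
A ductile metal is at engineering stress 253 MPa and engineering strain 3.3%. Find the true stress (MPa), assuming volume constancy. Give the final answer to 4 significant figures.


sigma_true = sigma_eng * (1 + epsilon_eng)
sigma_true = 253 * (1 + 0.033)
sigma_true = 261.3 MPa


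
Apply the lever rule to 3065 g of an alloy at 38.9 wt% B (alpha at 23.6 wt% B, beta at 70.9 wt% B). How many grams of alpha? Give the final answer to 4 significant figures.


f_alpha = (C_beta - C0) / (C_beta - C_alpha)
f_alpha = (70.9 - 38.9) / (70.9 - 23.6) = 0.676533
m_alpha = f_alpha * m_total = 0.676533 * 3065 = 2074 g


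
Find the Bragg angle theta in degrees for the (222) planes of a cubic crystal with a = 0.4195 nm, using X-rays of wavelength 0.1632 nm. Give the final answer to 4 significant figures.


d = a / sqrt(h^2+k^2+l^2)
d = 0.4195 / sqrt(12) = 0.121099 nm
lambda = 2*d*sin(theta)  =>  sin(theta) = lambda / (2*d)
sin(theta) = 0.1632 / (2 * 0.121099) = 0.673828
theta = 42.36 deg


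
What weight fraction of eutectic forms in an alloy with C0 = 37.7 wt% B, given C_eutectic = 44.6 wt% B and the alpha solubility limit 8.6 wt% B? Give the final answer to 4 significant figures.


f_primary = (C_e - C0) / (C_e - C_alpha_max)
f_primary = (44.6 - 37.7) / (44.6 - 8.6)
f_primary = 0.191667
f_eutectic = 1 - 0.191667 = 0.8083


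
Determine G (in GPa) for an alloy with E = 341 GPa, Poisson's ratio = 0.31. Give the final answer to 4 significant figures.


G = E / (2*(1+nu))
G = 341 / (2*(1+0.31))
G = 130.2 GPa


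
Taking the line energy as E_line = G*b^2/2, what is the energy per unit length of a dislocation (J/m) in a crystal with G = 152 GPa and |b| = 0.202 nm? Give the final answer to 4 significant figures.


E = G*b^2/2
b = 0.202 nm = 2.02e-10 m
G = 152 GPa = 1.52e+11 Pa
E = 0.5 * 1.52e+11 * (2.02e-10)^2
E = 3.101e-09 J/m


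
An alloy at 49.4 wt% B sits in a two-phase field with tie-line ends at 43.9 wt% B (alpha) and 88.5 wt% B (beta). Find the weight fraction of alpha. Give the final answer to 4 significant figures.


f_alpha = (C_beta - C0) / (C_beta - C_alpha)
f_alpha = (88.5 - 49.4) / (88.5 - 43.9)
f_alpha = 0.8767


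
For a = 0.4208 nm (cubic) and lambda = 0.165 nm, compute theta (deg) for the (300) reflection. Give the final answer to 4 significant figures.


d = a / sqrt(h^2+k^2+l^2)
d = 0.4208 / sqrt(9) = 0.140267 nm
lambda = 2*d*sin(theta)  =>  sin(theta) = lambda / (2*d)
sin(theta) = 0.165 / (2 * 0.140267) = 0.588165
theta = 36.03 deg


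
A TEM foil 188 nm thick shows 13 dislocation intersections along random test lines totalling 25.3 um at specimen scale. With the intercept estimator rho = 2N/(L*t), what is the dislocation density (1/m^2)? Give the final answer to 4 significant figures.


rho = 2N / (L * t)
L = 25.3 um = 2.53e-05 m, t = 188 nm = 1.88e-07 m
rho = 2 * 13 / (2.53e-05 * 1.88e-07)
rho = 5.466e+12 1/m^2


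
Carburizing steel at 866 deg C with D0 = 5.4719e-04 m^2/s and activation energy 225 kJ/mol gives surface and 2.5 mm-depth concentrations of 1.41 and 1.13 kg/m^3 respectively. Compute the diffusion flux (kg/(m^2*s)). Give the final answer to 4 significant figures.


Step 1: D = D0 * exp(-Qd/(R*T))
T = 866 + 273.15 = 1139.15 K
D = 5.4719e-04 * exp(-225e3 / (8.314 * 1139.15)) = 2.63393e-14 m^2/s
Step 2: J = D * (C1 - C2) / dx
J = 2.63393e-14 * (1.41 - 1.13) / 2.5e-03
J = 2.95e-12 kg/(m^2*s)


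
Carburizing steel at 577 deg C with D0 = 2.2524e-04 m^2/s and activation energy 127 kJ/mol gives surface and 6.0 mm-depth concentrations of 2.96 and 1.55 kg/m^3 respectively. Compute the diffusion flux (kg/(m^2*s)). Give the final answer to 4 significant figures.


Step 1: D = D0 * exp(-Qd/(R*T))
T = 577 + 273.15 = 850.15 K
D = 2.2524e-04 * exp(-127e3 / (8.314 * 850.15)) = 3.54218e-12 m^2/s
Step 2: J = D * (C1 - C2) / dx
J = 3.54218e-12 * (2.96 - 1.55) / 6e-03
J = 8.324e-10 kg/(m^2*s)


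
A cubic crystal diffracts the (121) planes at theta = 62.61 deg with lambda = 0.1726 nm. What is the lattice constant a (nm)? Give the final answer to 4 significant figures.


d = lambda / (2*sin(theta))
d = 0.1726 / (2*sin(62.61 deg))
d = 0.0971961 nm
a = d * sqrt(h^2+k^2+l^2) = 0.0971961 * sqrt(6)
a = 0.2381 nm


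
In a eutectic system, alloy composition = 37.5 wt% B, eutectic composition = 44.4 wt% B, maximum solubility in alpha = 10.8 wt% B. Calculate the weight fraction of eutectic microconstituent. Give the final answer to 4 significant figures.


f_primary = (C_e - C0) / (C_e - C_alpha_max)
f_primary = (44.4 - 37.5) / (44.4 - 10.8)
f_primary = 0.205357
f_eutectic = 1 - 0.205357 = 0.7946


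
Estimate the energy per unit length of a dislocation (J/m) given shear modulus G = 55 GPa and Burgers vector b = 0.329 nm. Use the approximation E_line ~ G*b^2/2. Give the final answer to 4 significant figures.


E = G*b^2/2
b = 0.329 nm = 3.29e-10 m
G = 55 GPa = 5.5e+10 Pa
E = 0.5 * 5.5e+10 * (3.29e-10)^2
E = 2.977e-09 J/m


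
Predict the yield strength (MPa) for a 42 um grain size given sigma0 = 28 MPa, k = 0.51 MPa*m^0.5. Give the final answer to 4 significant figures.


sigma_y = sigma0 + k / sqrt(d)
d = 42 um = 4.2e-05 m
sigma_y = 28 + 0.51 / sqrt(4.2e-05)
sigma_y = 106.7 MPa


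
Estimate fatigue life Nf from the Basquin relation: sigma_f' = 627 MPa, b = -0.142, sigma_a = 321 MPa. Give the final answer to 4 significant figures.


sigma_a = sigma_f' * (2*Nf)^b
2*Nf = (sigma_a / sigma_f')^(1/b)
2*Nf = (321 / 627)^(1/-0.142)
2*Nf = 111.589
Nf = 55.79 cycles


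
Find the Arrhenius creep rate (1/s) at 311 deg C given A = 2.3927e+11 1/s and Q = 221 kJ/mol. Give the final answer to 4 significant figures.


rate = A * exp(-Q / (R*T))
T = 311 + 273.15 = 584.15 K
rate = 2.3927e+11 * exp(-221e3 / (8.314 * 584.15))
rate = 4.134e-09 1/s


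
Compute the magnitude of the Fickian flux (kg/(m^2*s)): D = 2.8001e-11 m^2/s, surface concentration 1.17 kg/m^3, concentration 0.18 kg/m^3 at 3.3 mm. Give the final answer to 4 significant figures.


J = -D * (dC/dx) = D * (C1 - C2) / dx
J = 2.8001e-11 * (1.17 - 0.18) / 3.3e-03
J = 8.4e-09 kg/(m^2*s)


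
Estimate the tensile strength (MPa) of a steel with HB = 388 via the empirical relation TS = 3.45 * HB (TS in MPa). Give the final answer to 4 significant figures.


TS (MPa) = 3.45 * HB
TS = 3.45 * 388
TS = 1339 MPa


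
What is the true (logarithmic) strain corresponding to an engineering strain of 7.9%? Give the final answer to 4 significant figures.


epsilon_true = ln(1 + epsilon_eng)
epsilon_true = ln(1 + 0.079)
epsilon_true = 0.07603


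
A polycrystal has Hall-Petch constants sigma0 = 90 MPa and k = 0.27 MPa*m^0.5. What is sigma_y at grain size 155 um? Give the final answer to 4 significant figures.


sigma_y = sigma0 + k / sqrt(d)
d = 155 um = 1.55e-04 m
sigma_y = 90 + 0.27 / sqrt(1.55e-04)
sigma_y = 111.7 MPa


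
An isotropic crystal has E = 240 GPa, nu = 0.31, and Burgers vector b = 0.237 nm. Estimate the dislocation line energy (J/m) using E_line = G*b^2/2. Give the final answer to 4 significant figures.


Step 1: G = E / (2*(1+nu))
G = 240 / (2*(1+0.31)) = 91.6031 GPa = 9.16031e+10 Pa
Step 2: E_line = G*b^2/2
b = 0.237 nm = 2.37e-10 m
E_line = 0.5 * 9.16031e+10 * (2.37e-10)^2 = 2.573e-09 J/m


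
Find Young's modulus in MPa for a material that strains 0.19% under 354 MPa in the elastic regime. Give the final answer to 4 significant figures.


E = sigma / epsilon
epsilon = 0.19% = 1.9e-03
E = 354 / 1.9e-03
E = 186300 MPa


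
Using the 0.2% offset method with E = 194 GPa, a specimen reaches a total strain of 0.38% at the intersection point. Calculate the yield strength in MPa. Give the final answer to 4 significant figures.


Offset strain = 0.002
Elastic strain at yield = total_strain - offset = 3.8e-03 - 0.002 = 1.8e-03
sigma_y = E * elastic_strain = 194000 * 1.8e-03
sigma_y = 349.2 MPa


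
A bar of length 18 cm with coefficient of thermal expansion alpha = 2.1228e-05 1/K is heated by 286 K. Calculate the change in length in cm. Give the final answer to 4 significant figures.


dL = L0 * alpha * dT
dL = 18 * 2.1228e-05 * 286
dL = 0.1093 cm


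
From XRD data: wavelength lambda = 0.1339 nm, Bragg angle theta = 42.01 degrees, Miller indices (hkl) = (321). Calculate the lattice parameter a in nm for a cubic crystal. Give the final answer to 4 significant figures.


d = lambda / (2*sin(theta))
d = 0.1339 / (2*sin(42.01 deg))
d = 0.100036 nm
a = d * sqrt(h^2+k^2+l^2) = 0.100036 * sqrt(14)
a = 0.3743 nm
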